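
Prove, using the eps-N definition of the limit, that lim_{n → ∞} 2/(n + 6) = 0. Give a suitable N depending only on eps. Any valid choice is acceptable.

N = 2/eps

Let eps > 0. For n ≥ 1, |2/(n + 6) − 0| = 2/(n + 6) ≤ 2/n.
We need 2/n < eps, i.e. n > 2/eps.
Take N = 2/eps. If n > N then |2/(n + 6)| ≤ 2/n < eps.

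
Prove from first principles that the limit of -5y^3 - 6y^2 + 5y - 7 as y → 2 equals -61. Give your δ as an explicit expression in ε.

δ = min(1, ε/120)

Let ε > 0. We want δ > 0 such that 0 < |y − 2| < δ implies |(-5y^3 - 6y^2 + 5y - 7) + 61| < ε.
(-5y^3 - 6y^2 + 5y - 7) + 61 = -5y^3 - 6y^2 + 5y + 54 = (y − 2)(-5y^2 - 16y - 27).
So |(-5y^3 - 6y^2 + 5y - 7) + 61| = |y − 2|·|-5y^2 - 16y - 27|.
Assume first that |y − 2| < 1, so |y| < 3. Then |-5y^2 - 16y - 27| ≤ 5·3^2 + 16·3 + 27 = 120.
Hence |(-5y^3 - 6y^2 + 5y - 7) + 61| ≤ 120|y − 2| < ε provided |y − 2| < ε/120.
Take δ = min(1, ε/120). Then 0 < |y − 2| < δ gives both |y − 2| < 1 and |y − 2| < ε/120, so |(-5y^3 - 6y^2 + 5y - 7) + 61| < ε.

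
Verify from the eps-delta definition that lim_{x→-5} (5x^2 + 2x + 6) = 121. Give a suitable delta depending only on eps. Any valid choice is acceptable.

delta = min(1, eps/53)

Suppose eps > 0. We want delta > 0 such that 0 < |x + 5| < delta implies |(5x^2 + 2x + 6) − 121| < eps.
(5x^2 + 2x + 6) − 121 = 5x^2 + 2x - 115 = (x + 5)(5x - 23).
So |(5x^2 + 2x + 6) − 121| = |x + 5|·|5x - 23|.
Assume first that |x + 5| < 1, so |x| < 6. Then |5x - 23| ≤ 5·6 + 23 = 53.
Hence |(5x^2 + 2x + 6) − 121| ≤ 53|x + 5| < eps provided |x + 5| < eps/53.
Choosing delta = min(1, eps/53) ensures both conditions, hence |(5x^2 + 2x + 6) − 121| < eps.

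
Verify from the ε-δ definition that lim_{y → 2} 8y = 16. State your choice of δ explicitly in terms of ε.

Let ε > 0. We need δ > 0 so that 0 < |y − 2| < δ implies |(8y) − 16| < ε.
|(8y) − 16| = |8y - 16| = 8|y − 2|.
So 8|y − 2| < ε exactly when |y − 2| < ε/8.
Choosing δ = ε/8 gives |(8y) − 16| = 8|y − 2| < ε whenever |y − 2| < δ.

δ = ε/8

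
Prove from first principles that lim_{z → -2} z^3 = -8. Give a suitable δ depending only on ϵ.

Let ϵ > 0 be given. We seek δ > 0 with 0 < |z + 2| < δ ⇒ |z^3 + 8| < ϵ.
Factor: z^3 + 8 = (z + 2)(z^2 - 2z + 4), so |z^3 + 8| = |z + 2|·|z^2 - 2z + 4|.
Impose δ ≤ 1 so that |z| < 3; then |z^2 - 2z + 4| ≤ 19.
Hence |z^3 + 8| ≤ 19|z + 2|, which is < ϵ once |z + 2| < ϵ/19.
Take δ = min(1, ϵ/19). If 0 < |z + 2| < δ then both bounds hold and |z^3 + 8| ≤ 19|z + 2| < 19·(ϵ/19) = ϵ.

δ = min(1, ϵ/19)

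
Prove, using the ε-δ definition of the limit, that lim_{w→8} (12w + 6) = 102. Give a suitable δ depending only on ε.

δ = ε/12

Let ε > 0 be given. We need δ > 0 so that 0 < |w − 8| < δ implies |(12w + 6) − 102| < ε.
|(12w + 6) − 102| = |12w - 96| = 12|w − 8|.
So 12|w − 8| < ε exactly when |w − 8| < ε/12.
Choosing δ = ε/12 gives |(12w + 6) − 102| = 12|w − 8| < ε whenever |w − 8| < δ.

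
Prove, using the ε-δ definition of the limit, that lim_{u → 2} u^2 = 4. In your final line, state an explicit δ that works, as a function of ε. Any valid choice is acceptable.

Suppose ε > 0. We seek δ > 0 with 0 < |u − 2| < δ ⇒ |u^2 − 4| < ε.
Factor: u^2 − 4 = (u − 2)(u + 2), so |u^2 − 4| = |u − 2|·|u + 2|.
Impose δ ≤ 1 so that |u| < 3; then |u + 2| ≤ 5.
Hence |u^2 − 4| ≤ 5|u − 2|, which is < ε once |u − 2| < ε/5.
Take δ = min(1, ε/5). If 0 < |u − 2| < δ then both bounds hold and |u^2 − 4| ≤ 5|u − 2| < 5·(ε/5) = ε.

δ = min(1, ε/5)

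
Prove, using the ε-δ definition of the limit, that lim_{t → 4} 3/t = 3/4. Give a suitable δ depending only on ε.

δ = min(2, (8/3)ε)

Let ε > 0 be given. We seek δ > 0 such that 0 < |t − 4| < δ implies |3/t − (3/4)| < ε.
|3/t − (3/4)| = 3·|4 − t|/(4·|t|) = 3|t − 4|/(4|t|).
Restrict δ ≤ 2. Then |t − 4| < 2 gives |t| > 2, so 4|t| > 8.
Then |3/t − (3/4)| < 3|t − 4|/8, which is < ε when |t − 4| < (8/3)ε.
Take δ = min(2, (8/3)ε). Then 0 < |t − 4| < δ gives both |t − 4| < 2 and |t − 4| < (8/3)ε, so |3/t − (3/4)| < ε.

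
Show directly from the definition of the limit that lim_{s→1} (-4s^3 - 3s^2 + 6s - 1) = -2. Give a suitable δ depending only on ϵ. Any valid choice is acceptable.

δ = min(1, ϵ/31)

Fix ϵ > 0. We want δ > 0 such that 0 < |s − 1| < δ implies |(-4s^3 - 3s^2 + 6s - 1) + 2| < ϵ.
(-4s^3 - 3s^2 + 6s - 1) + 2 = -4s^3 - 3s^2 + 6s + 1 = (s − 1)(-4s^2 - 7s - 1).
So |(-4s^3 - 3s^2 + 6s - 1) + 2| = |s − 1|·|-4s^2 - 7s - 1|.
Assume first that |s − 1| < 1, so |s| < 2. Then |-4s^2 - 7s - 1| ≤ 4·2^2 + 7·2 + 1 = 31.
Hence |(-4s^3 - 3s^2 + 6s - 1) + 2| ≤ 31|s − 1| < ϵ provided |s − 1| < ϵ/31.
Choosing δ = min(1, ϵ/31) ensures both conditions, hence |(-4s^3 - 3s^2 + 6s - 1) + 2| < ϵ.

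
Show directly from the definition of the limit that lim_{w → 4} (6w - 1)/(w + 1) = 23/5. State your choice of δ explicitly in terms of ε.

δ = min(5/2, (25/14)ε)

Fix ε > 0. We want δ > 0 with 0 < |w − 4| < δ ⇒ |(6w - 1)/(w + 1) − (23/5)| < ε.
Combining over a common denominator, (6w - 1)/(w + 1) − (23/5) = [(6w - 1)·5 − 23·(w + 1)] / [5·(w + 1)] = 7(w − 4) / (5(w + 1)).
So |(6w - 1)/(w + 1) − (23/5)| = 7|w − 4| / (5·|w + 1|).
Restrict δ ≤ 5/2. Then |w − 4| < 5/2 gives |w + 1| = |(w − 4) + 5| ≥ 5 − 5/2 = 5/2.
Hence |(6w - 1)/(w + 1) − (23/5)| < 7|w − 4|/(5·(5/2)) = (14/25)|w − 4|, which is < ε once |w − 4| < (25/14)ε.
Take δ = min(5/2, (25/14)ε). Then 0 < |w − 4| < δ forces both bounds, so |(6w - 1)/(w + 1) − (23/5)| < ε.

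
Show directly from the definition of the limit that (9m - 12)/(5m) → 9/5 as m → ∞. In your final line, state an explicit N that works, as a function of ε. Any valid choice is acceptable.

Let ε > 0 be given. For m ≥ 1, |(9m - 12)/(5m) − (9/5)| = |-60|/(5(5m)) = 60/(5(5m)).
Since 5m ≥ 5m for m ≥ 1, this is ≤ 60/(5·5m) = (12/5)/m.
So |(9m - 12)/(5m) − (9/5)| < ε whenever m > (12/5)/ε.
Take N = (12/5)/ε. If m > N then |(9m - 12)/(5m) − (9/5)| ≤ (12/5)/m < ε.

N = (12/5)/ε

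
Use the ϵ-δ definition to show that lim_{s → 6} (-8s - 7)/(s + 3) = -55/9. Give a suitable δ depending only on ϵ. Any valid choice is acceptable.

δ = min(9/2, (81/34)ϵ)

Let ϵ > 0. We want δ > 0 with 0 < |s − 6| < δ ⇒ |(-8s - 7)/(s + 3) + 55/9| < ϵ.
Combining over a common denominator, (-8s - 7)/(s + 3) + 55/9 = [(-8s - 7)·9 − (-55)·(s + 3)] / [9·(s + 3)] = -17(s − 6) / (9(s + 3)).
So |(-8s - 7)/(s + 3) + 55/9| = 17|s − 6| / (9·|s + 3|).
Restrict δ ≤ 9/2. Then |s − 6| < 9/2 gives |s + 3| = |(s − 6) + 9| ≥ 9 − 9/2 = 9/2.
Hence |(-8s - 7)/(s + 3) + 55/9| < 17|s − 6|/(9·(9/2)) = (34/81)|s − 6|, which is < ϵ once |s − 6| < (81/34)ϵ.
Take δ = min(9/2, (81/34)ϵ). Then 0 < |s − 6| < δ forces both bounds, so |(-8s - 7)/(s + 3) + 55/9| < ϵ.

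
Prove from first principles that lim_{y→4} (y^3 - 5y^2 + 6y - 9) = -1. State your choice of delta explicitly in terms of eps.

delta = min(1, eps/32)

Suppose eps > 0. We want delta > 0 such that 0 < |y − 4| < delta implies |(y^3 - 5y^2 + 6y - 9) + 1| < eps.
(y^3 - 5y^2 + 6y - 9) + 1 = y^3 - 5y^2 + 6y - 8 = (y − 4)(y^2 - y + 2).
So |(y^3 - 5y^2 + 6y - 9) + 1| = |y − 4|·|y^2 - y + 2|.
Require delta ≤ 1. Then |y − 4| < 1 gives |y| < 5, and by the triangle inequality |y^2 - y + 2| ≤ 5^2 + 5 + 2 = 32.
Hence |(y^3 - 5y^2 + 6y - 9) + 1| ≤ 32|y − 4| < eps provided |y − 4| < eps/32.
Choosing delta = min(1, eps/32) ensures both conditions, hence |(y^3 - 5y^2 + 6y - 9) + 1| < eps.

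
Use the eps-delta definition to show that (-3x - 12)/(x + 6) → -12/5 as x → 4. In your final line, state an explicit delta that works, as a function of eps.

Let eps > 0. We want delta > 0 with 0 < |x − 4| < delta ⇒ |(-3x - 12)/(x + 6) + 12/5| < eps.
Combining over a common denominator, (-3x - 12)/(x + 6) + 12/5 = [(-3x - 12)·10 − (-24)·(x + 6)] / [10·(x + 6)] = -6(x − 4) / (10(x + 6)).
So |(-3x - 12)/(x + 6) + 12/5| = 6|x − 4| / (10·|x + 6|).
Require delta ≤ 5, so |x + 6| ≥ |10| − |x − 4| > 10 − 5 = 5.
Hence |(-3x - 12)/(x + 6) + 12/5| < 6|x − 4|/(10·5) = (3/25)|x − 4|, which is < eps once |x − 4| < (25/3)eps.
Take delta = min(5, (25/3)eps). Then 0 < |x − 4| < delta forces both bounds, so |(-3x - 12)/(x + 6) + 12/5| < eps.

delta = min(5, (25/3)eps)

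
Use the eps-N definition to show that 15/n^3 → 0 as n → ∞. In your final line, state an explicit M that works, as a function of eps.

Let eps > 0. For n ≥ 1, |15/n^3 − 0| = 15/n^3.
15/n^3 < eps ⇔ n^3 > 15/eps ⇔ n > (15/eps)^{1/3}.
Take M = (15/eps)^{1/3}. Then n > M implies 15/n^3 < eps.

M = (15/eps)^{1/3}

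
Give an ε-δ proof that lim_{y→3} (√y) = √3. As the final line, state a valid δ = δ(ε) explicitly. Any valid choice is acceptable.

δ = min(3, √3·ε)

Let ε > 0. We want δ > 0 such that 0 < |y − 3| < δ implies |√y − √3| < ε.
Rationalise: √y − √3 = (y − 3)/(√y + √3), so |√y − √3| = |y − 3|/(√y + √3).
Restrict δ ≤ 3 so that |y − 3| < 3 forces y > 0, and then √y + √3 > √3.
Hence |√y − √3| < |y − 3|/√3, which is < ε once |y − 3| < √3·ε.
Take δ = min(3, √3·ε). If 0 < |y − 3| < δ then y > 0 and |√y − √3| < |y − 3|/√3 < ε.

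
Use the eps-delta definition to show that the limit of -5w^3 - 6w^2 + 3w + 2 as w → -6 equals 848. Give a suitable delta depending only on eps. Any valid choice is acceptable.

Let eps > 0. We want delta > 0 such that 0 < |w + 6| < delta implies |(-5w^3 - 6w^2 + 3w + 2) − 848| < eps.
(-5w^3 - 6w^2 + 3w + 2) − 848 = -5w^3 - 6w^2 + 3w - 846 = (w + 6)(-5w^2 + 24w - 141).
So |(-5w^3 - 6w^2 + 3w + 2) − 848| = |w + 6|·|-5w^2 + 24w - 141|.
Require delta ≤ 1. Then |w + 6| < 1 gives |w| < 7, and by the triangle inequality |-5w^2 + 24w - 141| ≤ 5·7^2 + 24·7 + 141 = 554.
Hence |(-5w^3 - 6w^2 + 3w + 2) − 848| ≤ 554|w + 6| < eps provided |w + 6| < eps/554.
Take delta = min(1, eps/554). Then 0 < |w + 6| < delta gives both |w + 6| < 1 and |w + 6| < eps/554, so |(-5w^3 - 6w^2 + 3w + 2) − 848| < eps.

delta = min(1, eps/554)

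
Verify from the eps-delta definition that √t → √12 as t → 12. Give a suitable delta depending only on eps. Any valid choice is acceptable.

Suppose eps > 0. We want delta > 0 such that 0 < |t − 12| < delta implies |√t − √12| < eps.
Rationalise: √t − √12 = (t − 12)/(√t + √12), so |√t − √12| = |t − 12|/(√t + √12).
Restrict delta ≤ 12 so that |t − 12| < 12 forces t > 0, and then √t + √12 > √12.
Hence |√t − √12| < |t − 12|/√12, which is < eps once |t − 12| < √12·eps.
Take delta = min(12, √12·eps). If 0 < |t − 12| < delta then t > 0 and |√t − √12| < |t − 12|/√12 < eps.

delta = min(12, √12·eps)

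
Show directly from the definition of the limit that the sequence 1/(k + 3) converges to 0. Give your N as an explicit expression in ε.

N = 1/ε

Let ε > 0. For k ≥ 1, |1/(k + 3) − 0| = 1/(k + 3) ≤ 1/k.
We need 1/k < ε, i.e. k > 1/ε.
Take N = 1/ε. If k > N then |1/(k + 3)| ≤ 1/k < ε.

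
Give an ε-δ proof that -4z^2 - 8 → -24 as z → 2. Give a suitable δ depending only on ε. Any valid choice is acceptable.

δ = min(2, ε/24)

Let ε > 0 be given. We want δ > 0 such that 0 < |z − 2| < δ implies |(-4z^2 - 8) + 24| < ε.
(-4z^2 - 8) + 24 = -4z^2 + 16 = (z − 2)(-4z - 8).
So |(-4z^2 - 8) + 24| = |z − 2|·|-4z - 8|.
Require δ ≤ 2. Then |z − 2| < 2 gives |z| < 4, and by the triangle inequality |-4z - 8| ≤ 4·4 + 8 = 24.
Hence |(-4z^2 - 8) + 24| ≤ 24|z − 2| < ε provided |z − 2| < ε/24.
Take δ = min(2, ε/24). Then 0 < |z − 2| < δ gives both |z − 2| < 2 and |z − 2| < ε/24, so |(-4z^2 - 8) + 24| < ε.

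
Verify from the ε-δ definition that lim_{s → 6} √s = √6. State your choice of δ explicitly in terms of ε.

δ = min(6, √6·ε)

Let ε > 0 be given. We want δ > 0 such that 0 < |s − 6| < δ implies |√s − √6| < ε.
Multiplying by the conjugate, |√s − √6| = |s − 6|/(√s + √6).
Restrict δ ≤ 6 so that |s − 6| < 6 forces s > 0, and then √s + √6 > √6.
Hence |√s − √6| < |s − 6|/√6, which is < ε once |s − 6| < √6·ε.
Take δ = min(6, √6·ε). If 0 < |s − 6| < δ then s > 0 and |√s − √6| < |s − 6|/√6 < ε.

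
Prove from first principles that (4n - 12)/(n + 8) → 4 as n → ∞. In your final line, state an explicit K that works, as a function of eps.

Fix eps > 0. For n ≥ 1, |(4n - 12)/(n + 8) − 4| = |-44|/((n + 8)) = 44/((n + 8)).
Since n + 8 ≥ n for n ≥ 1, this is ≤ 44/(n) = 44/n.
So |(4n - 12)/(n + 8) − 4| < eps whenever n > 44/eps.
Take K = 44/eps. If n > K then |(4n - 12)/(n + 8) − 4| ≤ 44/n < eps.

K = 44/eps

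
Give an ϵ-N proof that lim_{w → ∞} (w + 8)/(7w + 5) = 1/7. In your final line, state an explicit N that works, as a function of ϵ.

Let ϵ > 0. We seek N > 0 such that w > N implies |(w + 8)/(7w + 5) − (1/7)| < ϵ.
(w + 8)/(7w + 5) − (1/7) = (7(w + 8) − (7w + 5)) / (7(7w + 5)) = 51/(7(7w + 5)).
For w > 0 we have 7w + 5 > 7w, so |(w + 8)/(7w + 5) − (1/7)| = 51/(7(7w + 5)) < 51/(7·7w) = (51/49)/w.
Thus |(w + 8)/(7w + 5) − (1/7)| < ϵ whenever w > (51/49)/ϵ.
Take N = (51/49)/ϵ. If w > N then |(w + 8)/(7w + 5) − (1/7)| < (51/49)/w < ϵ.

N = (51/49)/ϵ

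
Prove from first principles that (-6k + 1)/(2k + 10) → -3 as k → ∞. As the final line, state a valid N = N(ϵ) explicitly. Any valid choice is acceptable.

N = (31/2)/ϵ

Let ϵ > 0 be given. For k ≥ 1, |(-6k + 1)/(2k + 10) + 3| = |62|/(2(2k + 10)) = 62/(2(2k + 10)).
Since 2k + 10 ≥ 2k for k ≥ 1, this is ≤ 62/(2·2k) = (31/2)/k.
So |(-6k + 1)/(2k + 10) + 3| < ϵ whenever k > (31/2)/ϵ.
Take N = (31/2)/ϵ. If k > N then |(-6k + 1)/(2k + 10) + 3| ≤ (31/2)/k < ϵ.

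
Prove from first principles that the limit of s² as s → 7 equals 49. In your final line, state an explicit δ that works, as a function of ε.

Suppose ε > 0. We seek δ > 0 with 0 < |s − 7| < δ ⇒ |s² − 49| < ε.
Factor: s² − 49 = (s − 7)(s + 7), so |s² − 49| = |s − 7|·|s + 7|.
Impose δ ≤ 1 so that |s| < 8; then |s + 7| ≤ 15.
Hence |s² − 49| ≤ 15|s − 7|, which is < ε once |s − 7| < ε/15.
Take δ = min(1, ε/15). If 0 < |s − 7| < δ then both bounds hold and |s² − 49| ≤ 15|s − 7| < 15·(ε/15) = ε.

δ = min(1, ε/15)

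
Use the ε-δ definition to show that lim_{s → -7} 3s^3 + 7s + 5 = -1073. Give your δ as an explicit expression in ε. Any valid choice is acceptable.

Fix ε > 0. We want δ > 0 such that 0 < |s + 7| < δ implies |(3s^3 + 7s + 5) + 1073| < ε.
(3s^3 + 7s + 5) + 1073 = 3s^3 + 7s + 1078 = (s + 7)(3s^2 - 21s + 154).
So |(3s^3 + 7s + 5) + 1073| = |s + 7|·|3s^2 - 21s + 154|.
Require δ ≤ 2. Then |s + 7| < 2 gives |s| < 9, and by the triangle inequality |3s^2 - 21s + 154| ≤ 3·9^2 + 21·9 + 154 = 586.
Hence |(3s^3 + 7s + 5) + 1073| ≤ 586|s + 7| < ε provided |s + 7| < ε/586.
Choosing δ = min(2, ε/586) ensures both conditions, hence |(3s^3 + 7s + 5) + 1073| < ε.

δ = min(2, ε/586)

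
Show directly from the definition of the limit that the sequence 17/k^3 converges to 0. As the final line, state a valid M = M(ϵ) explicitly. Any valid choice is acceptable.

M = (17/ϵ)^{1/3}

Let ϵ > 0 be given. For k ≥ 1, |17/k^3 − 0| = 17/k^3.
17/k^3 < ϵ ⇔ k^3 > 17/ϵ ⇔ k > (17/ϵ)^{1/3}.
Take M = (17/ϵ)^{1/3}. Then k > M implies 17/k^3 < ϵ.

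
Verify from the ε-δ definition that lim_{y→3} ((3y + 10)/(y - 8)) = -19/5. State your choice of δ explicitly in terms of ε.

Suppose ε > 0. We want δ > 0 with 0 < |y − 3| < δ ⇒ |(3y + 10)/(y - 8) + 19/5| < ε.
Combining over a common denominator, (3y + 10)/(y - 8) + 19/5 = [(3y + 10)·(-5) − 19·(y - 8)] / [(-5)·(y - 8)] = -34(y − 3) / ((-5)(y - 8)).
So |(3y + 10)/(y - 8) + 19/5| = 34|y − 3| / (5·|y − 8|).
Restrict δ ≤ 5/2. Then |y − 3| < 5/2 gives |y − 8| = |(y − 3) + (-5)| ≥ 5 − 5/2 = 5/2.
Hence |(3y + 10)/(y - 8) + 19/5| < 34|y − 3|/(5·(5/2)) = (68/25)|y − 3|, which is < ε once |y − 3| < (25/68)ε.
Take δ = min(5/2, (25/68)ε). Then 0 < |y − 3| < δ forces both bounds, so |(3y + 10)/(y - 8) + 19/5| < ε.

δ = min(5/2, (25/68)ε)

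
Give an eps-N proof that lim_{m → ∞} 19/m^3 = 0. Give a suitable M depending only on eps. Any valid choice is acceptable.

Suppose eps > 0. For m ≥ 1, |19/m^3 − 0| = 19/m^3.
19/m^3 < eps ⇔ m^3 > 19/eps ⇔ m > (19/eps)^{1/3}.
Take M = (19/eps)^{1/3}. Then m > M implies 19/m^3 < eps.

M = (19/eps)^{1/3}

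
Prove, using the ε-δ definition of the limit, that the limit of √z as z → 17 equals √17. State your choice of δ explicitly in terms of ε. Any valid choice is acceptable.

Fix ε > 0. We want δ > 0 such that 0 < |z − 17| < δ implies |√z − √17| < ε.
Multiplying by the conjugate, |√z − √17| = |z − 17|/(√z + √17).
Restrict δ ≤ 17 so that |z − 17| < 17 forces z > 0, and then √z + √17 > √17.
Hence |√z − √17| < |z − 17|/√17, which is < ε once |z − 17| < √17·ε.
Take δ = min(17, √17·ε). If 0 < |z − 17| < δ then z > 0 and |√z − √17| < |z − 17|/√17 < ε.

δ = min(17, √17·ε)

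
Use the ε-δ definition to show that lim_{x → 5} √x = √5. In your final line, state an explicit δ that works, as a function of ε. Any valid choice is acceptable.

δ = min(5, √5·ε)

Suppose ε > 0. We want δ > 0 such that 0 < |x − 5| < δ implies |√x − √5| < ε.
Multiplying by the conjugate, |√x − √5| = |x − 5|/(√x + √5).
Restrict δ ≤ 5 so that |x − 5| < 5 forces x > 0, and then √x + √5 > √5.
Hence |√x − √5| < |x − 5|/√5, which is < ε once |x − 5| < √5·ε.
Take δ = min(5, √5·ε). If 0 < |x − 5| < δ then x > 0 and |√x − √5| < |x − 5|/√5 < ε.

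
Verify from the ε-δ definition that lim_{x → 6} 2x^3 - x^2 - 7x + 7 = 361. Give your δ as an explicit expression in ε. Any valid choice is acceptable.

δ = min(2, ε/275)

Let ε > 0 be given. We want δ > 0 such that 0 < |x − 6| < δ implies |(2x^3 - x^2 - 7x + 7) − 361| < ε.
(2x^3 - x^2 - 7x + 7) − 361 = 2x^3 - x^2 - 7x - 354 = (x − 6)(2x^2 + 11x + 59).
So |(2x^3 - x^2 - 7x + 7) − 361| = |x − 6|·|2x^2 + 11x + 59|.
Assume first that |x − 6| < 2, so |x| < 8. Then |2x^2 + 11x + 59| ≤ 2·8^2 + 11·8 + 59 = 275.
Hence |(2x^3 - x^2 - 7x + 7) − 361| ≤ 275|x − 6| < ε provided |x − 6| < ε/275.
Take δ = min(2, ε/275). Then 0 < |x − 6| < δ gives both |x − 6| < 2 and |x − 6| < ε/275, so |(2x^3 - x^2 - 7x + 7) − 361| < ε.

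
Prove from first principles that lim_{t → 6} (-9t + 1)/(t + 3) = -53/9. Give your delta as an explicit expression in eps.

delta = min(9/2, (81/56)eps)

Fix eps > 0. We want delta > 0 with 0 < |t − 6| < delta ⇒ |(-9t + 1)/(t + 3) + 53/9| < eps.
Combining over a common denominator, (-9t + 1)/(t + 3) + 53/9 = [(-9t + 1)·9 − (-53)·(t + 3)] / [9·(t + 3)] = -28(t − 6) / (9(t + 3)).
So |(-9t + 1)/(t + 3) + 53/9| = 28|t − 6| / (9·|t + 3|).
Restrict delta ≤ 9/2. Then |t − 6| < 9/2 gives |t + 3| = |(t − 6) + 9| ≥ 9 − 9/2 = 9/2.
Hence |(-9t + 1)/(t + 3) + 53/9| < 28|t − 6|/(9·(9/2)) = (56/81)|t − 6|, which is < eps once |t − 6| < (81/56)eps.
Take delta = min(9/2, (81/56)eps). Then 0 < |t − 6| < delta forces both bounds, so |(-9t + 1)/(t + 3) + 53/9| < eps.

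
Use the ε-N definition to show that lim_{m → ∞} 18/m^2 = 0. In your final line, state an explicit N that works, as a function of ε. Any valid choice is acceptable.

N = (18/ε)^{1/2}

Let ε > 0 be given. For m ≥ 1, |18/m^2 − 0| = 18/m^2.
18/m^2 < ε ⇔ m^2 > 18/ε ⇔ m > (18/ε)^{1/2}.
Take N = (18/ε)^{1/2}. Then m > N implies 18/m^2 < ε.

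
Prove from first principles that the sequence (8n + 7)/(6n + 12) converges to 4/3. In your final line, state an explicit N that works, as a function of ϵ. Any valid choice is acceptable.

Suppose ϵ > 0. For n ≥ 1, |(8n + 7)/(6n + 12) − (4/3)| = |-54|/(6(6n + 12)) = 54/(6(6n + 12)).
Since 6n + 12 ≥ 6n for n ≥ 1, this is ≤ 54/(6·6n) = (3/2)/n.
So |(8n + 7)/(6n + 12) − (4/3)| < ϵ whenever n > (3/2)/ϵ.
Take N = (3/2)/ϵ. If n > N then |(8n + 7)/(6n + 12) − (4/3)| ≤ (3/2)/n < ϵ.

N = (3/2)/ϵ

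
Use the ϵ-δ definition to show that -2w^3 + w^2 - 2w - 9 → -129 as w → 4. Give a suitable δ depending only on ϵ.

Fix ϵ > 0. We want δ > 0 such that 0 < |w − 4| < δ implies |(-2w^3 + w^2 - 2w - 9) + 129| < ϵ.
(-2w^3 + w^2 - 2w - 9) + 129 = -2w^3 + w^2 - 2w + 120 = (w − 4)(-2w^2 - 7w - 30).
So |(-2w^3 + w^2 - 2w - 9) + 129| = |w − 4|·|-2w^2 - 7w - 30|.
Require δ ≤ 1. Then |w − 4| < 1 gives |w| < 5, and by the triangle inequality |-2w^2 - 7w - 30| ≤ 2·5^2 + 7·5 + 30 = 115.
Hence |(-2w^3 + w^2 - 2w - 9) + 129| ≤ 115|w − 4| < ϵ provided |w − 4| < ϵ/115.
Choosing δ = min(1, ϵ/115) ensures both conditions, hence |(-2w^3 + w^2 - 2w - 9) + 129| < ϵ.

δ = min(1, ϵ/115)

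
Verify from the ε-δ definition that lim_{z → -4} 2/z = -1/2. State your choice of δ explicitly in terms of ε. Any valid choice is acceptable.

Let ε > 0. We seek δ > 0 such that 0 < |z + 4| < δ implies |2/z + 1/2| < ε.
|2/z + 1/2| = 2·|-4 − z|/(4·|z|) = 2|z + 4|/(4|z|).
Require δ ≤ 2 so that |z| > 4 − 2 = 2, hence 4|z| > 8.
Then |2/z + 1/2| < 2|z + 4|/8, which is < ε when |z + 4| < 4ε.
Take δ = min(2, 4ε). Then 0 < |z + 4| < δ gives both |z + 4| < 2 and |z + 4| < 4ε, so |2/z + 1/2| < ε.

δ = min(2, 4ε)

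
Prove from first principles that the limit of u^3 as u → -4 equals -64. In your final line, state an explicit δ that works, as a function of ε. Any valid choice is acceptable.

δ = min(2, ε/76)

Fix ε > 0. We seek δ > 0 with 0 < |u + 4| < δ ⇒ |u^3 + 64| < ε.
Factor: u^3 + 64 = (u + 4)(u^2 - 4u + 16), so |u^3 + 64| = |u + 4|·|u^2 - 4u + 16|.
Impose δ ≤ 2 so that |u| < 6; then |u^2 - 4u + 16| ≤ 76.
Hence |u^3 + 64| ≤ 76|u + 4|, which is < ε once |u + 4| < ε/76.
Take δ = min(2, ε/76). If 0 < |u + 4| < δ then both bounds hold and |u^3 + 64| ≤ 76|u + 4| < 76·(ε/76) = ε.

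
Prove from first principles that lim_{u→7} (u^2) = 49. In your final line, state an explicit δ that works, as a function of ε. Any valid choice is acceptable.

Fix ε > 0. We seek δ > 0 with 0 < |u − 7| < δ ⇒ |u^2 − 49| < ε.
Factor: u^2 − 49 = (u − 7)(u + 7), so |u^2 − 49| = |u − 7|·|u + 7|.
Impose δ ≤ 2 so that |u| < 9; then |u + 7| ≤ 16.
Hence |u^2 − 49| ≤ 16|u − 7|, which is < ε once |u − 7| < ε/16.
Take δ = min(2, ε/16). If 0 < |u − 7| < δ then both bounds hold and |u^2 − 49| ≤ 16|u − 7| < 16·(ε/16) = ε.

δ = min(2, ε/16)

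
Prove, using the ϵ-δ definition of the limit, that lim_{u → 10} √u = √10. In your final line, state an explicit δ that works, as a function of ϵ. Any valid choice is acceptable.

Let ϵ > 0. We want δ > 0 such that 0 < |u − 10| < δ implies |√u − √10| < ϵ.
Rationalise: √u − √10 = (u − 10)/(√u + √10), so |√u − √10| = |u − 10|/(√u + √10).
Restrict δ ≤ 10 so that |u − 10| < 10 forces u > 0, and then √u + √10 > √10.
Hence |√u − √10| < |u − 10|/√10, which is < ϵ once |u − 10| < √10·ϵ.
Take δ = min(10, √10·ϵ). If 0 < |u − 10| < δ then u > 0 and |√u − √10| < |u − 10|/√10 < ϵ.

δ = min(10, √10·ϵ)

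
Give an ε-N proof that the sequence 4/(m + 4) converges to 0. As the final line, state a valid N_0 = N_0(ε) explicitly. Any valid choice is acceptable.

Fix ε > 0. For m ≥ 1, |4/(m + 4) − 0| = 4/(m + 4) ≤ 4/m.
We need 4/m < ε, i.e. m > 4/ε.
Take N_0 = 4/ε. If m > N_0 then |4/(m + 4)| ≤ 4/m < ε.

N_0 = 4/ε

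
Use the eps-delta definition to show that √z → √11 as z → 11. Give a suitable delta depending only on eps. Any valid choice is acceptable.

Let eps > 0 be given. We want delta > 0 such that 0 < |z − 11| < delta implies |√z − √11| < eps.
Rationalise: √z − √11 = (z − 11)/(√z + √11), so |√z − √11| = |z − 11|/(√z + √11).
Restrict delta ≤ 11 so that |z − 11| < 11 forces z > 0, and then √z + √11 > √11.
Hence |√z − √11| < |z − 11|/√11, which is < eps once |z − 11| < √11·eps.
Take delta = min(11, √11·eps). If 0 < |z − 11| < delta then z > 0 and |√z − √11| < |z − 11|/√11 < eps.

delta = min(11, √11·eps)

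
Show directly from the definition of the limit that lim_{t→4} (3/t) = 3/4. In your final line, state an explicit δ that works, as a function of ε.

δ = min(2, (8/3)ε)

Fix ε > 0. We seek δ > 0 such that 0 < |t − 4| < δ implies |3/t − (3/4)| < ε.
|3/t − (3/4)| = 3·|4 − t|/(4·|t|) = 3|t − 4|/(4|t|).
Require δ ≤ 2 so that |t| > 4 − 2 = 2, hence 4|t| > 8.
Then |3/t − (3/4)| < 3|t − 4|/8, which is < ε when |t − 4| < (8/3)ε.
Take δ = min(2, (8/3)ε). Then 0 < |t − 4| < δ gives both |t − 4| < 2 and |t − 4| < (8/3)ε, so |3/t − (3/4)| < ε.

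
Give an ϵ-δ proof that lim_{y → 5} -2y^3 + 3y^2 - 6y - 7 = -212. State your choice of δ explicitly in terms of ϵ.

Fix ϵ > 0. We want δ > 0 such that 0 < |y − 5| < δ implies |(-2y^3 + 3y^2 - 6y - 7) + 212| < ϵ.
(-2y^3 + 3y^2 - 6y - 7) + 212 = -2y^3 + 3y^2 - 6y + 205 = (y − 5)(-2y^2 - 7y - 41).
So |(-2y^3 + 3y^2 - 6y - 7) + 212| = |y − 5|·|-2y^2 - 7y - 41|.
Assume first that |y − 5| < 1, so |y| < 6. Then |-2y^2 - 7y - 41| ≤ 2·6^2 + 7·6 + 41 = 155.
Hence |(-2y^3 + 3y^2 - 6y - 7) + 212| ≤ 155|y − 5| < ϵ provided |y − 5| < ϵ/155.
Take δ = min(1, ϵ/155). Then 0 < |y − 5| < δ gives both |y − 5| < 1 and |y − 5| < ϵ/155, so |(-2y^3 + 3y^2 - 6y - 7) + 212| < ϵ.

δ = min(1, ϵ/155)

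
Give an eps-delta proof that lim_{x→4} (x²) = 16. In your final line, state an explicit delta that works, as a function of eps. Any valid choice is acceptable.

delta = min(1, eps/9)

Suppose eps > 0. We seek delta > 0 with 0 < |x − 4| < delta ⇒ |x² − 16| < eps.
Factor: x² − 16 = (x − 4)(x + 4), so |x² − 16| = |x − 4|·|x + 4|.
Restrict delta ≤ 1. Then |x − 4| < 1 gives |x| < 5, so by the triangle inequality |x + 4| ≤ 5 + 4 = 9.
Hence |x² − 16| ≤ 9|x − 4|, which is < eps once |x − 4| < eps/9.
Take delta = min(1, eps/9). If 0 < |x − 4| < delta then both bounds hold and |x² − 16| ≤ 9|x − 4| < 9·(eps/9) = eps.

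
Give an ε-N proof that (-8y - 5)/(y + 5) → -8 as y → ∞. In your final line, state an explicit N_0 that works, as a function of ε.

Fix ε > 0. We seek N_0 > 0 such that y > N_0 implies |(-8y - 5)/(y + 5) + 8| < ε.
(-8y - 5)/(y + 5) + 8 = ((-8y - 5) − (-8)(y + 5)) / ((y + 5)) = 35/((y + 5)).
For y > 0 we have y + 5 > y, so |(-8y - 5)/(y + 5) + 8| = 35/((y + 5)) < 35/(y) = 35/y.
Thus |(-8y - 5)/(y + 5) + 8| < ε whenever y > 35/ε.
Take N_0 = 35/ε. If y > N_0 then |(-8y - 5)/(y + 5) + 8| < 35/y < ε.

N_0 = 35/ε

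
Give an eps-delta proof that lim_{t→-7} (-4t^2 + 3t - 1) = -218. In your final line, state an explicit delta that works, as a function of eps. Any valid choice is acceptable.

Fix eps > 0. We want delta > 0 such that 0 < |t + 7| < delta implies |(-4t^2 + 3t - 1) + 218| < eps.
(-4t^2 + 3t - 1) + 218 = -4t^2 + 3t + 217 = (t + 7)(-4t + 31).
So |(-4t^2 + 3t - 1) + 218| = |t + 7|·|-4t + 31|.
Require delta ≤ 2. Then |t + 7| < 2 gives |t| < 9, and by the triangle inequality |-4t + 31| ≤ 4·9 + 31 = 67.
Hence |(-4t^2 + 3t - 1) + 218| ≤ 67|t + 7| < eps provided |t + 7| < eps/67.
Take delta = min(2, eps/67). Then 0 < |t + 7| < delta gives both |t + 7| < 2 and |t + 7| < eps/67, so |(-4t^2 + 3t - 1) + 218| < eps.

delta = min(2, eps/67)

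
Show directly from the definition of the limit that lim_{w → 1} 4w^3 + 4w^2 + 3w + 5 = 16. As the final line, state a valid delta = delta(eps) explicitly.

Suppose eps > 0. We want delta > 0 such that 0 < |w − 1| < delta implies |(4w^3 + 4w^2 + 3w + 5) − 16| < eps.
(4w^3 + 4w^2 + 3w + 5) − 16 = 4w^3 + 4w^2 + 3w - 11 = (w − 1)(4w^2 + 8w + 11).
So |(4w^3 + 4w^2 + 3w + 5) − 16| = |w − 1|·|4w^2 + 8w + 11|.
Require delta ≤ 2. Then |w − 1| < 2 gives |w| < 3, and by the triangle inequality |4w^2 + 8w + 11| ≤ 4·3^2 + 8·3 + 11 = 71.
Hence |(4w^3 + 4w^2 + 3w + 5) − 16| ≤ 71|w − 1| < eps provided |w − 1| < eps/71.
Choosing delta = min(2, eps/71) ensures both conditions, hence |(4w^3 + 4w^2 + 3w + 5) − 16| < eps.

delta = min(2, eps/71)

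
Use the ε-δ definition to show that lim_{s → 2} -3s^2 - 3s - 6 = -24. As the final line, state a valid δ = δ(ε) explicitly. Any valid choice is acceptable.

δ = min(2, ε/21)

Let ε > 0 be given. We want δ > 0 such that 0 < |s − 2| < δ implies |(-3s^2 - 3s - 6) + 24| < ε.
(-3s^2 - 3s - 6) + 24 = -3s^2 - 3s + 18 = (s − 2)(-3s - 9).
So |(-3s^2 - 3s - 6) + 24| = |s − 2|·|-3s - 9|.
Assume first that |s − 2| < 2, so |s| < 4. Then |-3s - 9| ≤ 3·4 + 9 = 21.
Hence |(-3s^2 - 3s - 6) + 24| ≤ 21|s − 2| < ε provided |s − 2| < ε/21.
Choosing δ = min(2, ε/21) ensures both conditions, hence |(-3s^2 - 3s - 6) + 24| < ε.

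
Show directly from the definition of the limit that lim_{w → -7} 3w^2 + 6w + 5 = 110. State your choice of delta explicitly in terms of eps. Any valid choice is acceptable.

Let eps > 0. We want delta > 0 such that 0 < |w + 7| < delta implies |(3w^2 + 6w + 5) − 110| < eps.
(3w^2 + 6w + 5) − 110 = 3w^2 + 6w - 105 = (w + 7)(3w - 15).
So |(3w^2 + 6w + 5) − 110| = |w + 7|·|3w - 15|.
Require delta ≤ 2. Then |w + 7| < 2 gives |w| < 9, and by the triangle inequality |3w - 15| ≤ 3·9 + 15 = 42.
Hence |(3w^2 + 6w + 5) − 110| ≤ 42|w + 7| < eps provided |w + 7| < eps/42.
Choosing delta = min(2, eps/42) ensures both conditions, hence |(3w^2 + 6w + 5) − 110| < eps.

delta = min(2, eps/42)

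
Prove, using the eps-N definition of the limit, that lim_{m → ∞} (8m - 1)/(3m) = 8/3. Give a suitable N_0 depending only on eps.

N_0 = (1/3)/eps

Fix eps > 0. For m ≥ 1, |(8m - 1)/(3m) − (8/3)| = |-3|/(3(3m)) = 3/(3(3m)).
Since 3m ≥ 3m for m ≥ 1, this is ≤ 3/(3·3m) = (1/3)/m.
So |(8m - 1)/(3m) − (8/3)| < eps whenever m > (1/3)/eps.
Take N_0 = (1/3)/eps. If m > N_0 then |(8m - 1)/(3m) − (8/3)| ≤ (1/3)/m < eps.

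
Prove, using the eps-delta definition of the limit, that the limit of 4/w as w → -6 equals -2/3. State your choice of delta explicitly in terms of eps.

Fix eps > 0. We seek delta > 0 such that 0 < |w + 6| < delta implies |4/w + 2/3| < eps.
|4/w + 2/3| = 4·|-6 − w|/(6·|w|) = 4|w + 6|/(6|w|).
Restrict delta ≤ 3. Then |w + 6| < 3 gives |w| > 3, so 6|w| > 18.
Then |4/w + 2/3| < 4|w + 6|/18, which is < eps when |w + 6| < (9/2)eps.
Take delta = min(3, (9/2)eps). Then 0 < |w + 6| < delta gives both |w + 6| < 3 and |w + 6| < (9/2)eps, so |4/w + 2/3| < eps.

delta = min(3, (9/2)eps)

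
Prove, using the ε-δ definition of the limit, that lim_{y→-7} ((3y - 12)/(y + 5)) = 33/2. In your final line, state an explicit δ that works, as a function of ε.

Suppose ε > 0. We want δ > 0 with 0 < |y + 7| < δ ⇒ |(3y - 12)/(y + 5) − (33/2)| < ε.
Combining over a common denominator, (3y - 12)/(y + 5) − (33/2) = [(3y - 12)·(-2) − (-33)·(y + 5)] / [(-2)·(y + 5)] = 27(y + 7) / ((-2)(y + 5)).
So |(3y - 12)/(y + 5) − (33/2)| = 27|y + 7| / (2·|y + 5|).
Restrict δ ≤ 1. Then |y + 7| < 1 gives |y + 5| = |(y + 7) + (-2)| ≥ 2 − 1 = 1.
Hence |(3y - 12)/(y + 5) − (33/2)| < 27|y + 7|/(2·1) = (27/2)|y + 7|, which is < ε once |y + 7| < (2/27)ε.
Take δ = min(1, (2/27)ε). Then 0 < |y + 7| < δ forces both bounds, so |(3y - 12)/(y + 5) − (33/2)| < ε.

δ = min(1, (2/27)ε)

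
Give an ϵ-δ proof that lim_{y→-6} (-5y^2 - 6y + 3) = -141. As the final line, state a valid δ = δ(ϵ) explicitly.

Suppose ϵ > 0. We want δ > 0 such that 0 < |y + 6| < δ implies |(-5y^2 - 6y + 3) + 141| < ϵ.
(-5y^2 - 6y + 3) + 141 = -5y^2 - 6y + 144 = (y + 6)(-5y + 24).
So |(-5y^2 - 6y + 3) + 141| = |y + 6|·|-5y + 24|.
Assume first that |y + 6| < 1, so |y| < 7. Then |-5y + 24| ≤ 5·7 + 24 = 59.
Hence |(-5y^2 - 6y + 3) + 141| ≤ 59|y + 6| < ϵ provided |y + 6| < ϵ/59.
Take δ = min(1, ϵ/59). Then 0 < |y + 6| < δ gives both |y + 6| < 1 and |y + 6| < ϵ/59, so |(-5y^2 - 6y + 3) + 141| < ϵ.

δ = min(1, ϵ/59)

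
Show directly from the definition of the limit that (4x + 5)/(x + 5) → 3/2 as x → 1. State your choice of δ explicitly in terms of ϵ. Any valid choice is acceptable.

δ = min(3, (6/5)ϵ)

Let ϵ > 0. We want δ > 0 with 0 < |x − 1| < δ ⇒ |(4x + 5)/(x + 5) − (3/2)| < ϵ.
Combining over a common denominator, (4x + 5)/(x + 5) − (3/2) = [(4x + 5)·6 − 9·(x + 5)] / [6·(x + 5)] = 15(x − 1) / (6(x + 5)).
So |(4x + 5)/(x + 5) − (3/2)| = 15|x − 1| / (6·|x + 5|).
Require δ ≤ 3, so |x + 5| ≥ |6| − |x − 1| > 6 − 3 = 3.
Hence |(4x + 5)/(x + 5) − (3/2)| < 15|x − 1|/(6·3) = (5/6)|x − 1|, which is < ϵ once |x − 1| < (6/5)ϵ.
Take δ = min(3, (6/5)ϵ). Then 0 < |x − 1| < δ forces both bounds, so |(4x + 5)/(x + 5) − (3/2)| < ϵ.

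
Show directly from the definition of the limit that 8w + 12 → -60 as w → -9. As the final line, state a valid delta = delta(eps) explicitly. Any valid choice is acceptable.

Fix eps > 0. We need delta > 0 so that 0 < |w + 9| < delta implies |(8w + 12) + 60| < eps.
Since (8w + 12) + 60 = 8(w + 9), we have |(8w + 12) + 60| = 8|w + 9|.
So 8|w + 9| < eps exactly when |w + 9| < eps/8.
Choosing delta = eps/8 gives |(8w + 12) + 60| = 8|w + 9| < eps whenever |w + 9| < delta.

delta = eps/8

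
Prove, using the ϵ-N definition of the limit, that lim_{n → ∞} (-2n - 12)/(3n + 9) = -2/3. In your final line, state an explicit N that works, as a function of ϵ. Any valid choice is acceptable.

Let ϵ > 0. For n ≥ 1, |(-2n - 12)/(3n + 9) + 2/3| = |-18|/(3(3n + 9)) = 18/(3(3n + 9)).
Since 3n + 9 ≥ 3n for n ≥ 1, this is ≤ 18/(3·3n) = 2/n.
So |(-2n - 12)/(3n + 9) + 2/3| < ϵ whenever n > 2/ϵ.
Take N = 2/ϵ. If n > N then |(-2n - 12)/(3n + 9) + 2/3| ≤ 2/n < ϵ.

N = 2/ϵ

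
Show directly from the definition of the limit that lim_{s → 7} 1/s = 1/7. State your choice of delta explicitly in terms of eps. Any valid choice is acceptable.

Suppose eps > 0. We seek delta > 0 such that 0 < |s − 7| < delta implies |1/s − (1/7)| < eps.
|1/s − (1/7)| = |7 − s|/(7·|s|) = |s − 7|/(7|s|).
Require delta ≤ 7/2 so that |s| > 7 − 7/2 = 7/2, hence 7|s| > 49/2.
Then |1/s − (1/7)| < |s − 7|/(49/2), which is < eps when |s − 7| < (49/2)eps.
Take delta = min(7/2, (49/2)eps). Then 0 < |s − 7| < delta gives both |s − 7| < 7/2 and |s − 7| < (49/2)eps, so |1/s − (1/7)| < eps.

delta = min(7/2, (49/2)eps)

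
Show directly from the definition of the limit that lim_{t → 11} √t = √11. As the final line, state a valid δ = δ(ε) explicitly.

Let ε > 0 be given. We want δ > 0 such that 0 < |t − 11| < δ implies |√t − √11| < ε.
Rationalise: √t − √11 = (t − 11)/(√t + √11), so |√t − √11| = |t − 11|/(√t + √11).
Restrict δ ≤ 11 so that |t − 11| < 11 forces t > 0, and then √t + √11 > √11.
Hence |√t − √11| < |t − 11|/√11, which is < ε once |t − 11| < √11·ε.
Take δ = min(11, √11·ε). If 0 < |t − 11| < δ then t > 0 and |√t − √11| < |t − 11|/√11 < ε.

δ = min(11, √11·ε)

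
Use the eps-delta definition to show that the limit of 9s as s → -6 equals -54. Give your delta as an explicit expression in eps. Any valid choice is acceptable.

delta = eps/9

Fix eps > 0. We need delta > 0 so that 0 < |s + 6| < delta implies |(9s) + 54| < eps.
Since (9s) + 54 = 9(s + 6), we have |(9s) + 54| = 9|s + 6|.
So 9|s + 6| < eps exactly when |s + 6| < eps/9.
Take delta = eps/9. If 0 < |s + 6| < delta then |(9s) + 54| = 9|s + 6| < 9·(eps/9) = eps.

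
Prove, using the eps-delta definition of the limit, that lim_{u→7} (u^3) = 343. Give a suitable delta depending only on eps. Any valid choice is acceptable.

delta = min(2, eps/193)

Let eps > 0. We seek delta > 0 with 0 < |u − 7| < delta ⇒ |u^3 − 343| < eps.
Factor: u^3 − 343 = (u − 7)(u^2 + 7u + 49), so |u^3 − 343| = |u − 7|·|u^2 + 7u + 49|.
Impose delta ≤ 2 so that |u| < 9; then |u^2 + 7u + 49| ≤ 193.
Hence |u^3 − 343| ≤ 193|u − 7|, which is < eps once |u − 7| < eps/193.
Take delta = min(2, eps/193). If 0 < |u − 7| < delta then both bounds hold and |u^3 − 343| ≤ 193|u − 7| < 193·(eps/193) = eps.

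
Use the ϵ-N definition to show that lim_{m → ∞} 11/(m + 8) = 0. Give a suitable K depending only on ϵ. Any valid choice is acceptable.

K = 11/ϵ

Let ϵ > 0 be given. For m ≥ 1, |11/(m + 8) − 0| = 11/(m + 8) ≤ 11/m.
We need 11/m < ϵ, i.e. m > 11/ϵ.
Take K = 11/ϵ. If m > K then |11/(m + 8)| ≤ 11/m < ϵ.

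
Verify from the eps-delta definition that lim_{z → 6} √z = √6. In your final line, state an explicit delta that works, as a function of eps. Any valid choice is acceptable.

delta = min(6, √6·eps)

Fix eps > 0. We want delta > 0 such that 0 < |z − 6| < delta implies |√z − √6| < eps.
Multiplying by the conjugate, |√z − √6| = |z − 6|/(√z + √6).
Restrict delta ≤ 6 so that |z − 6| < 6 forces z > 0, and then √z + √6 > √6.
Hence |√z − √6| < |z − 6|/√6, which is < eps once |z − 6| < √6·eps.
Take delta = min(6, √6·eps). If 0 < |z − 6| < delta then z > 0 and |√z − √6| < |z − 6|/√6 < eps.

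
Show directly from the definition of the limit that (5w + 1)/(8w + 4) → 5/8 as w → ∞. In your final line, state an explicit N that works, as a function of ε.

Let ε > 0. We seek N > 0 such that w > N implies |(5w + 1)/(8w + 4) − (5/8)| < ε.
(5w + 1)/(8w + 4) − (5/8) = (8(5w + 1) − 5(8w + 4)) / (8(8w + 4)) = -12/(8(8w + 4)).
For w > 0 we have 8w + 4 > 8w, so |(5w + 1)/(8w + 4) − (5/8)| = 12/(8(8w + 4)) < 12/(8·8w) = (3/16)/w.
Thus |(5w + 1)/(8w + 4) − (5/8)| < ε whenever w > (3/16)/ε.
Take N = (3/16)/ε. If w > N then |(5w + 1)/(8w + 4) − (5/8)| < (3/16)/w < ε.

N = (3/16)/ε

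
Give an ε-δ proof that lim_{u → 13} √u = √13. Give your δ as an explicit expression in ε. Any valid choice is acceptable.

Suppose ε > 0. We want δ > 0 such that 0 < |u − 13| < δ implies |√u − √13| < ε.
Multiplying by the conjugate, |√u − √13| = |u − 13|/(√u + √13).
Restrict δ ≤ 13 so that |u − 13| < 13 forces u > 0, and then √u + √13 > √13.
Hence |√u − √13| < |u − 13|/√13, which is < ε once |u − 13| < √13·ε.
Take δ = min(13, √13·ε). If 0 < |u − 13| < δ then u > 0 and |√u − √13| < |u − 13|/√13 < ε.

δ = min(13, √13·ε)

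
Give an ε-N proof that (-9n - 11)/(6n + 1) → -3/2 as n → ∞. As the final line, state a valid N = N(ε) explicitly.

N = (19/12)/ε

Let ε > 0. For n ≥ 1, |(-9n - 11)/(6n + 1) + 3/2| = |-57|/(6(6n + 1)) = 57/(6(6n + 1)).
Since 6n + 1 ≥ 6n for n ≥ 1, this is ≤ 57/(6·6n) = (19/12)/n.
So |(-9n - 11)/(6n + 1) + 3/2| < ε whenever n > (19/12)/ε.
Take N = (19/12)/ε. If n > N then |(-9n - 11)/(6n + 1) + 3/2| ≤ (19/12)/n < ε.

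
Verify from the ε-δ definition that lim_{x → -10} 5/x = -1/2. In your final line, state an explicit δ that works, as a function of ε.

Let ε > 0. We seek δ > 0 such that 0 < |x + 10| < δ implies |5/x + 1/2| < ε.
|5/x + 1/2| = 5·|-10 − x|/(10·|x|) = 5|x + 10|/(10|x|).
Restrict δ ≤ 5. Then |x + 10| < 5 gives |x| > 5, so 10|x| > 50.
Then |5/x + 1/2| < 5|x + 10|/50, which is < ε when |x + 10| < 10ε.
Take δ = min(5, 10ε). Then 0 < |x + 10| < δ gives both |x + 10| < 5 and |x + 10| < 10ε, so |5/x + 1/2| < ε.

δ = min(5, 10ε)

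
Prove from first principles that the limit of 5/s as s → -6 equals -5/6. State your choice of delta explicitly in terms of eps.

delta = min(3, (18/5)eps)

Suppose eps > 0. We seek delta > 0 such that 0 < |s + 6| < delta implies |5/s + 5/6| < eps.
|5/s + 5/6| = 5·|-6 − s|/(6·|s|) = 5|s + 6|/(6|s|).
Require delta ≤ 3 so that |s| > 6 − 3 = 3, hence 6|s| > 18.
Then |5/s + 5/6| < 5|s + 6|/18, which is < eps when |s + 6| < (18/5)eps.
Take delta = min(3, (18/5)eps). Then 0 < |s + 6| < delta gives both |s + 6| < 3 and |s + 6| < (18/5)eps, so |5/s + 5/6| < eps.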